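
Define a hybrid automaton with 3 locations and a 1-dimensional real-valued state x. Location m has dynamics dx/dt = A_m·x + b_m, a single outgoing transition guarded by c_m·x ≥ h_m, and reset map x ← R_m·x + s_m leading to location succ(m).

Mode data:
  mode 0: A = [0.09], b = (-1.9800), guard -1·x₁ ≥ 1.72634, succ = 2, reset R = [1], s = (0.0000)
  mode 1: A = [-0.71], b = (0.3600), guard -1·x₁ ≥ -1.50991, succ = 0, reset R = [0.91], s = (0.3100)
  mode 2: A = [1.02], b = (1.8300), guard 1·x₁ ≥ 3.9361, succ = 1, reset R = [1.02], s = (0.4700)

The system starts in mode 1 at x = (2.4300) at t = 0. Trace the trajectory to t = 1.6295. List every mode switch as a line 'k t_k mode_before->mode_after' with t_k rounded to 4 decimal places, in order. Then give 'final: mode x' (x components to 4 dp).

1 0.9169 1->0
final: 0 0.3384

Mode 1: guard c·x = -1.5099 hit at Δt = 0.9169 (t = 0.9169), x⁻ = (1.5099) → reset → x⁺ = (1.6840), jump to mode 0
Mode 0: flow for 0.7126 to horizon, guard not reached → x = (0.3384)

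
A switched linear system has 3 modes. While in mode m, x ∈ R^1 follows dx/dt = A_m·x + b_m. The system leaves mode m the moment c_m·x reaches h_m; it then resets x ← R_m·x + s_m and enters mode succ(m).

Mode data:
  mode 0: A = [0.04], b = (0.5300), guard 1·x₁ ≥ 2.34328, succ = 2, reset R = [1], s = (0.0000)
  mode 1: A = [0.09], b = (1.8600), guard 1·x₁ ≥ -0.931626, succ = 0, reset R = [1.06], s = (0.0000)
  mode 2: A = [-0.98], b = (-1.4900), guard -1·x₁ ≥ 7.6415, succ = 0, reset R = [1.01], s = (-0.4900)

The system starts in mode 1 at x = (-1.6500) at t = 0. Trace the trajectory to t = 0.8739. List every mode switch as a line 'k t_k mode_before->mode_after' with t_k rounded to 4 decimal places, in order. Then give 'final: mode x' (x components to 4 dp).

Mode 1: guard c·x = -0.9316 hit at Δt = 0.4120 (t = 0.4120), x⁻ = (-0.9316) → reset → x⁺ = (-0.9875), jump to mode 0
Mode 0: flow for 0.4619 to horizon, guard not reached → x = (-0.7589)

1 0.4120 1->0
final: 0 -0.7589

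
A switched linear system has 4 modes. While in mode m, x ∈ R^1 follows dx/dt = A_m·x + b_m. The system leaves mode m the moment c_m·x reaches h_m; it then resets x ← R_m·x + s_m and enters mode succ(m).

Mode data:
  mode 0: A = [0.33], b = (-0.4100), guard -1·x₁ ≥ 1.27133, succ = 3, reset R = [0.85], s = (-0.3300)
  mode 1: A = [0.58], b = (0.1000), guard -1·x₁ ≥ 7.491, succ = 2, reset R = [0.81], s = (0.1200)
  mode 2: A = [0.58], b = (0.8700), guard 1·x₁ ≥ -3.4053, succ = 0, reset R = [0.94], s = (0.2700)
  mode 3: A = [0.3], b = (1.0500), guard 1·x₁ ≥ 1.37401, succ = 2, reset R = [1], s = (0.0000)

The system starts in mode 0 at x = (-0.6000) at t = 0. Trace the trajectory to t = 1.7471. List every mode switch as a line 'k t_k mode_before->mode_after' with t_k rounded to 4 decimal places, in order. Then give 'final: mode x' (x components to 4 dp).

1 0.9415 0->3
final: 3 -0.8394

Mode 0: guard c·x = 1.2713 hit at Δt = 0.9415 (t = 0.9415), x⁻ = (-1.2713) → reset → x⁺ = (-1.4106), jump to mode 3
Mode 3: flow for 0.8056 to horizon, guard not reached → x = (-0.8394)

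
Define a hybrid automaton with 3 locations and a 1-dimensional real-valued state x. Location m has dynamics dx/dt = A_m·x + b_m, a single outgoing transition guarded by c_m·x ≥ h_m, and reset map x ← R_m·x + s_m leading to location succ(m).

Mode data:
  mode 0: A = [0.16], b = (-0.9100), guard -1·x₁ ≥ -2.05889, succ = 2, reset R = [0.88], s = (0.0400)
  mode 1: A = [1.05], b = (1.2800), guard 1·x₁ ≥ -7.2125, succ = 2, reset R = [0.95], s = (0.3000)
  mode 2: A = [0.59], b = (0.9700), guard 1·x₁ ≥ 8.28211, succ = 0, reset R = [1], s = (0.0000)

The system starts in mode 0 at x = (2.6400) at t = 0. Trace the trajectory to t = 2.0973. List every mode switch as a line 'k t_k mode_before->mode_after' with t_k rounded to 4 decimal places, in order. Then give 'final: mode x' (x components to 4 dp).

Mode 0: guard c·x = -2.0589 hit at Δt = 1.0908 (t = 1.0908), x⁻ = (2.0589) → reset → x⁺ = (1.8518), jump to mode 2
Mode 2: flow for 1.0065 to horizon, guard not reached → x = (4.6867)

1 1.0908 0->2
final: 2 4.6867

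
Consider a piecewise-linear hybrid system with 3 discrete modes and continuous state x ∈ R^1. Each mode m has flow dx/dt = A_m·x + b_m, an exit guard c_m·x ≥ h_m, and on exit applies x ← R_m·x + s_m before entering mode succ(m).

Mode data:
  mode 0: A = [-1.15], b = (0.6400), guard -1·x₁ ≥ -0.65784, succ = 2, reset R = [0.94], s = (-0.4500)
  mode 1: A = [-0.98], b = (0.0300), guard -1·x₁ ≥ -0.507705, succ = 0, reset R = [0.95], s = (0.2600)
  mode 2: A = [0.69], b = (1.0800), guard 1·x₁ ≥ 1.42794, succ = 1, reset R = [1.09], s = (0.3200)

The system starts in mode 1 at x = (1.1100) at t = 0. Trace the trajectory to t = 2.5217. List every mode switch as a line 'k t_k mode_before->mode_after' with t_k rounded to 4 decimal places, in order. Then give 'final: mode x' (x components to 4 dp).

Mode 1: guard c·x = -0.5077 hit at Δt = 0.8331 (t = 0.8331), x⁻ = (0.5077) → reset → x⁺ = (0.7423), jump to mode 0
Mode 0: guard c·x = -0.6578 hit at Δt = 0.5273 (t = 1.3604), x⁻ = (0.6578) → reset → x⁺ = (0.1684), jump to mode 2
Mode 2: guard c·x = 1.4279 hit at Δt = 0.7915 (t = 2.1519), x⁻ = (1.4279) → reset → x⁺ = (1.8765), jump to mode 1
Mode 1: flow for 0.3698 to horizon, guard not reached → x = (1.3153)

1 0.8331 1->0
2 1.3604 0->2
3 2.1519 2->1
final: 1 1.3153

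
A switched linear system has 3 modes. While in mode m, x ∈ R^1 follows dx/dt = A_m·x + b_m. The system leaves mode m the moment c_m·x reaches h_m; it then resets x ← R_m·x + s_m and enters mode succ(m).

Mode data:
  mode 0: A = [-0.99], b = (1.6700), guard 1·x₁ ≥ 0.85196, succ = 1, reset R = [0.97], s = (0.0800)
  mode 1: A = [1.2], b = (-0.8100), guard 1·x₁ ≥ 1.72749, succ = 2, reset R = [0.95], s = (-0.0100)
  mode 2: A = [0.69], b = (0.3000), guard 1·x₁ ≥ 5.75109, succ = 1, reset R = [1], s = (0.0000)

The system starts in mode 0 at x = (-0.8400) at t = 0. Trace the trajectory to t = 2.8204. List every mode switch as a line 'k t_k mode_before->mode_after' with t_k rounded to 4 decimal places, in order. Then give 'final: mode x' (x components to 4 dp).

1 1.1186 0->1
2 2.3809 1->2
final: 2 2.3630

Mode 0: guard c·x = 0.8520 hit at Δt = 1.1186 (t = 1.1186), x⁻ = (0.8520) → reset → x⁺ = (0.9064), jump to mode 1
Mode 1: guard c·x = 1.7275 hit at Δt = 1.2623 (t = 2.3809), x⁻ = (1.7275) → reset → x⁺ = (1.6311), jump to mode 2
Mode 2: flow for 0.4395 to horizon, guard not reached → x = (2.3630)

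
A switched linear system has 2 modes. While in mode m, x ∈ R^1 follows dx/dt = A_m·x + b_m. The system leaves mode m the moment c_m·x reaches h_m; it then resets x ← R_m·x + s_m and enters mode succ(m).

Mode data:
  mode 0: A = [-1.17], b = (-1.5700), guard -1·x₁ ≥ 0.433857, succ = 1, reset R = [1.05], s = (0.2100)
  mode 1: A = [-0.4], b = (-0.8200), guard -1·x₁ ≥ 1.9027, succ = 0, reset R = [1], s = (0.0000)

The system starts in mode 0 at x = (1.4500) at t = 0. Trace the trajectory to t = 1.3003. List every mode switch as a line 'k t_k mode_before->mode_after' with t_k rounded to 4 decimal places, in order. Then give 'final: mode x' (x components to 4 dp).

Mode 0: guard c·x = 0.4339 hit at Δt = 0.9600 (t = 0.9600), x⁻ = (-0.4339) → reset → x⁺ = (-0.2455), jump to mode 1
Mode 1: flow for 0.3403 to horizon, guard not reached → x = (-0.4752)

1 0.9600 0->1
final: 1 -0.4752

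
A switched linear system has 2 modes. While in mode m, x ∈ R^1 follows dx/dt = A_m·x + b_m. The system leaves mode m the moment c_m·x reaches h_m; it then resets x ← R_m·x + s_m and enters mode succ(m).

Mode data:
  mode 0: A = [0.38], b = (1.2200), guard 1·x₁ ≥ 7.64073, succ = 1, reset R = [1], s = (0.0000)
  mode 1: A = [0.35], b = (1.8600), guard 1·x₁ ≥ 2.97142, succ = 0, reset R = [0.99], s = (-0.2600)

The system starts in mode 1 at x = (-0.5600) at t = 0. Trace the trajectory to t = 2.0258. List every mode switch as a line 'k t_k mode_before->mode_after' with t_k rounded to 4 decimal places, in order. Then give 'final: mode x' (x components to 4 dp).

1 1.5871 1->0
final: 0 3.7506

Mode 1: guard c·x = 2.9714 hit at Δt = 1.5871 (t = 1.5871), x⁻ = (2.9714) → reset → x⁺ = (2.6817), jump to mode 0
Mode 0: flow for 0.4387 to horizon, guard not reached → x = (3.7506)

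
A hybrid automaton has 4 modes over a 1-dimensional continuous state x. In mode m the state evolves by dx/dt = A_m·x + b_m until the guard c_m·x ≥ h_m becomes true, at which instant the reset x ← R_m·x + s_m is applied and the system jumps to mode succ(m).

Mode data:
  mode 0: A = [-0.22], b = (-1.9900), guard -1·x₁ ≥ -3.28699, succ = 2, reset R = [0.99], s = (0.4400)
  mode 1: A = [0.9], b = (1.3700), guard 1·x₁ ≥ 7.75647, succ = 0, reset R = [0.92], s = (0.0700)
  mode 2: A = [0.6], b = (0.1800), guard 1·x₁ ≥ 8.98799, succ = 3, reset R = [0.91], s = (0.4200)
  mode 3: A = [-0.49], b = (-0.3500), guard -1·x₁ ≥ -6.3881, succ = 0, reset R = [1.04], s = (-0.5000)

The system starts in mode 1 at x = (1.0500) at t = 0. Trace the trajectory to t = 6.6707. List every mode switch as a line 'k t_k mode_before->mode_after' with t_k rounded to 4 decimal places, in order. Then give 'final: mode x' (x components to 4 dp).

1 1.4255 1->0
2 2.6798 0->2
3 4.0863 2->3
4 4.6394 3->0
5 5.5864 0->2
final: 2 7.3553

Mode 1: guard c·x = 7.7565 hit at Δt = 1.4255 (t = 1.4255), x⁻ = (7.7565) → reset → x⁺ = (7.2060), jump to mode 0
Mode 0: guard c·x = -3.2870 hit at Δt = 1.2543 (t = 2.6798), x⁻ = (3.2870) → reset → x⁺ = (3.6941), jump to mode 2
Mode 2: guard c·x = 8.9880 hit at Δt = 1.4065 (t = 4.0863), x⁻ = (8.9880) → reset → x⁺ = (8.5991), jump to mode 3
Mode 3: guard c·x = -6.3881 hit at Δt = 0.5531 (t = 4.6394), x⁻ = (6.3881) → reset → x⁺ = (6.1436), jump to mode 0
Mode 0: guard c·x = -3.2870 hit at Δt = 0.9470 (t = 5.5864), x⁻ = (3.2870) → reset → x⁺ = (3.6941), jump to mode 2
Mode 2: flow for 1.0843 to horizon, guard not reached → x = (7.3553)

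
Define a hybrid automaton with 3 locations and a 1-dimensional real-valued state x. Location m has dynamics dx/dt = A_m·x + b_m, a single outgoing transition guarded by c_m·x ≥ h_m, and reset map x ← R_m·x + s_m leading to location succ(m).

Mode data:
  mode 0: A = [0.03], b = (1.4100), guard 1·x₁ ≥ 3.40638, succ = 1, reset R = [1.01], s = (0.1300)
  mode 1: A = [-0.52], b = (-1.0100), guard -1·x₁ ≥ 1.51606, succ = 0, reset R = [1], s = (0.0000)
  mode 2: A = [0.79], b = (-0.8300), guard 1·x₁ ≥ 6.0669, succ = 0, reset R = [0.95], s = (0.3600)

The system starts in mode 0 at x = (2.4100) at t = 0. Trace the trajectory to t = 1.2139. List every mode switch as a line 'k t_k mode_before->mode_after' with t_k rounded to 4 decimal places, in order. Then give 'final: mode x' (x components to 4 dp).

Mode 0: guard c·x = 3.4064 hit at Δt = 0.6655 (t = 0.6655), x⁻ = (3.4064) → reset → x⁺ = (3.5704), jump to mode 1
Mode 1: flow for 0.5484 to horizon, guard not reached → x = (2.2027)

1 0.6655 0->1
final: 1 2.2027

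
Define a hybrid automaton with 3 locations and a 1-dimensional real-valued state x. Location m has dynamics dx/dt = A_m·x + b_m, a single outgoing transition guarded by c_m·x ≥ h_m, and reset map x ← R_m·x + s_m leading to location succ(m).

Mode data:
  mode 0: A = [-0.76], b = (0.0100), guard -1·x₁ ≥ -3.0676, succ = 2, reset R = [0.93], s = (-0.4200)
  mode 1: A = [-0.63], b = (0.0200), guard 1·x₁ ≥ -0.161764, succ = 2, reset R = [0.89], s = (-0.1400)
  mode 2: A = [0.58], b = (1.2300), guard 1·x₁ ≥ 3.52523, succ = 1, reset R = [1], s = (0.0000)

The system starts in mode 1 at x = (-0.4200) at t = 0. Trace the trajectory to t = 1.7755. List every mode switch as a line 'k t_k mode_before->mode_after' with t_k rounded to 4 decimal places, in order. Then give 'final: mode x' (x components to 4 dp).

Mode 1: guard c·x = -0.1618 hit at Δt = 1.3457 (t = 1.3457), x⁻ = (-0.1618) → reset → x⁺ = (-0.2840), jump to mode 2
Mode 2: flow for 0.4298 to horizon, guard not reached → x = (0.2360)

1 1.3457 1->2
final: 2 0.2360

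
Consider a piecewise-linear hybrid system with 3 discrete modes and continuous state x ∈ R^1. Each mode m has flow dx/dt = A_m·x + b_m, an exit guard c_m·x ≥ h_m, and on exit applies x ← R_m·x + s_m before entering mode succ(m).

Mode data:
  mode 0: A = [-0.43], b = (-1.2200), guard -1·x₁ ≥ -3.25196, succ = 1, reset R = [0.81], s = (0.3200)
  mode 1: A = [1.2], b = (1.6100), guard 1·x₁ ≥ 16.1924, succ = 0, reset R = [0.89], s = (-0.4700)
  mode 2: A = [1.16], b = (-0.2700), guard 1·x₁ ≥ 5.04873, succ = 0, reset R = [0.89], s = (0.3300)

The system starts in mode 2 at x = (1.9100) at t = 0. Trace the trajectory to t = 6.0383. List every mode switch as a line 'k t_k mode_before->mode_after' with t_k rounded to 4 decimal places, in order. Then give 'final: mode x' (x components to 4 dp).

1 0.9093 2->0
2 1.4432 0->1
3 2.6153 1->0
4 4.9725 0->1
final: 1 14.0932

Mode 2: guard c·x = 5.0487 hit at Δt = 0.9093 (t = 0.9093), x⁻ = (5.0487) → reset → x⁺ = (4.8234), jump to mode 0
Mode 0: guard c·x = -3.2520 hit at Δt = 0.5339 (t = 1.4432), x⁻ = (3.2520) → reset → x⁺ = (2.9541), jump to mode 1
Mode 1: guard c·x = 16.1924 hit at Δt = 1.1721 (t = 2.6153), x⁻ = (16.1924) → reset → x⁺ = (13.9412), jump to mode 0
Mode 0: guard c·x = -3.2520 hit at Δt = 2.3572 (t = 4.9725), x⁻ = (3.2520) → reset → x⁺ = (2.9541), jump to mode 1
Mode 1: flow for 1.0658 to horizon, guard not reached → x = (14.0932)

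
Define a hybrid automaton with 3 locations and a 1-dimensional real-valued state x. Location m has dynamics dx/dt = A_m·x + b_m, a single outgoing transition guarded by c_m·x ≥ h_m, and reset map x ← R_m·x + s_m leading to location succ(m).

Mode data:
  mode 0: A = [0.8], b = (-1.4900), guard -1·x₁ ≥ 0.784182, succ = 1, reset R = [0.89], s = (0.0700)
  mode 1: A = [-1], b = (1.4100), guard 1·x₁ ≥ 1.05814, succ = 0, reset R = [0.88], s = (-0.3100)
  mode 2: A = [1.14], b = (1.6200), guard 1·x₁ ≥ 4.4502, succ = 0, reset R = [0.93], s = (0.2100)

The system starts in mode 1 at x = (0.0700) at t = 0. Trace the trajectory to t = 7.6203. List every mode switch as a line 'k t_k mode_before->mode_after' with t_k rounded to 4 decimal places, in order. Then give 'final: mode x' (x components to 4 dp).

1 1.3372 1->0
2 2.2836 0->1
3 4.0400 1->0
4 4.9864 0->1
5 6.7429 1->0
final: 0 -0.6421

Mode 1: guard c·x = 1.0581 hit at Δt = 1.3372 (t = 1.3372), x⁻ = (1.0581) → reset → x⁺ = (0.6212), jump to mode 0
Mode 0: guard c·x = 0.7842 hit at Δt = 0.9464 (t = 2.2836), x⁻ = (-0.7842) → reset → x⁺ = (-0.6279), jump to mode 1
Mode 1: guard c·x = 1.0581 hit at Δt = 1.7565 (t = 4.0400), x⁻ = (1.0581) → reset → x⁺ = (0.6212), jump to mode 0
Mode 0: guard c·x = 0.7842 hit at Δt = 0.9464 (t = 4.9864), x⁻ = (-0.7842) → reset → x⁺ = (-0.6279), jump to mode 1
Mode 1: guard c·x = 1.0581 hit at Δt = 1.7565 (t = 6.7429), x⁻ = (1.0581) → reset → x⁺ = (0.6212), jump to mode 0
Mode 0: flow for 0.8774 to horizon, guard not reached → x = (-0.6421)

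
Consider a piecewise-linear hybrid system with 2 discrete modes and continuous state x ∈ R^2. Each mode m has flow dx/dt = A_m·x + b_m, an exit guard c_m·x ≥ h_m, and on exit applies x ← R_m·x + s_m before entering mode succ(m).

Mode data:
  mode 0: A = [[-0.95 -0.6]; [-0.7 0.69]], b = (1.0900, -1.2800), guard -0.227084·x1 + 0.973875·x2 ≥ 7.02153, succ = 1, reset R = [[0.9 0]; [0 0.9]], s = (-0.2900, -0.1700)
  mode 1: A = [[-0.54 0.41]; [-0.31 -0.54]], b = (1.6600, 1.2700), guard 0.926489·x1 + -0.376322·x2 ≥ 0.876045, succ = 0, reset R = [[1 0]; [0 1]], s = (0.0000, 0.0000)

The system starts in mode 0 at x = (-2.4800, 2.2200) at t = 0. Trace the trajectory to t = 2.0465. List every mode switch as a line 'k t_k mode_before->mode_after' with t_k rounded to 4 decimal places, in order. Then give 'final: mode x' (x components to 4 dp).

1 1.5996 0->1
final: 1 -0.0407 5.2637

Mode 0: guard c·x = 7.0215 hit at Δt = 1.5996 (t = 1.5996), x⁻ = (-1.9532, 6.7544) → reset → x⁺ = (-2.0479, 5.9090), jump to mode 1
Mode 1: flow for 0.4469 to horizon, guard not reached → x = (-0.0407, 5.2637)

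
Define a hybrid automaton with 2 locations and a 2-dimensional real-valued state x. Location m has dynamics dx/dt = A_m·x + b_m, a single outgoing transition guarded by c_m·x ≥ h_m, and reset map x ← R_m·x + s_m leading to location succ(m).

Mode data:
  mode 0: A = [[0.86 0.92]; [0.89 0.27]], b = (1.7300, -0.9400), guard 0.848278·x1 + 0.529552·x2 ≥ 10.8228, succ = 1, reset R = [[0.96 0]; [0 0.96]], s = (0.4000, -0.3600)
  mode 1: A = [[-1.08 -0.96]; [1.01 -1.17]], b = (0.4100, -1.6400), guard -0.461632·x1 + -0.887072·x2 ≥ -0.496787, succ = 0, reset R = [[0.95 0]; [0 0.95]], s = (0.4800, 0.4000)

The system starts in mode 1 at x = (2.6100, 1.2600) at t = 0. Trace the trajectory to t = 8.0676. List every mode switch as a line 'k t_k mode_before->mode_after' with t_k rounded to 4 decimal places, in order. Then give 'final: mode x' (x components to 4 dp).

Mode 1: guard c·x = -0.4968 hit at Δt = 1.0040 (t = 1.0040), x⁻ = (0.7498, 0.1699) → reset → x⁺ = (1.1923, 0.5614), jump to mode 0
Mode 0: guard c·x = 10.8228 hit at Δt = 1.1928 (t = 2.1968), x⁻ = (9.8019, 4.7362) → reset → x⁺ = (9.8098, 4.1868), jump to mode 1
Mode 1: guard c·x = -0.4968 hit at Δt = 1.7666 (t = 3.9634), x⁻ = (0.1400, 0.4872) → reset → x⁺ = (0.6130, 0.8628), jump to mode 0
Mode 0: guard c·x = 10.8228 hit at Δt = 1.3056 (t = 5.2689), x⁻ = (9.6775, 4.9355) → reset → x⁺ = (9.6904, 4.3781), jump to mode 1
Mode 1: guard c·x = -0.4968 hit at Δt = 1.7508 (t = 7.0198), x⁻ = (0.1196, 0.4978) → reset → x⁺ = (0.5936, 0.8729), jump to mode 0
Mode 0: flow for 1.0478 to horizon, guard not reached → x = (6.4790, 3.0509)

1 1.0040 1->0
2 2.1968 0->1
3 3.9634 1->0
4 5.2689 0->1
5 7.0198 1->0
final: 0 6.4790 3.0509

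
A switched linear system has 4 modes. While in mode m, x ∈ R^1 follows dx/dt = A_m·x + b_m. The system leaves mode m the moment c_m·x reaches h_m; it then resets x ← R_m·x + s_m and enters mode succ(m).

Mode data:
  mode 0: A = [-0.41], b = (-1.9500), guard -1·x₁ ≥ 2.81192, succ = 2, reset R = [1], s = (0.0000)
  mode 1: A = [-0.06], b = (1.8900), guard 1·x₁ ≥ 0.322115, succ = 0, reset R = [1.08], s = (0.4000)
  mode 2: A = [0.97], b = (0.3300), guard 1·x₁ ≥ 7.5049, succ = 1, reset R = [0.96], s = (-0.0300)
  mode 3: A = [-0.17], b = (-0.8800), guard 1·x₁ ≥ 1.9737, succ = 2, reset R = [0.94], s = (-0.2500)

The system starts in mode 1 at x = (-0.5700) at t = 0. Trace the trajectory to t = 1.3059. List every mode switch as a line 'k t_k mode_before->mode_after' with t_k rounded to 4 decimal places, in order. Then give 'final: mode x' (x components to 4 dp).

Mode 1: guard c·x = 0.3221 hit at Δt = 0.4702 (t = 0.4702), x⁻ = (0.3221) → reset → x⁺ = (0.7479), jump to mode 0
Mode 0: flow for 0.8357 to horizon, guard not reached → x = (-0.8488)

1 0.4702 1->0
final: 0 -0.8488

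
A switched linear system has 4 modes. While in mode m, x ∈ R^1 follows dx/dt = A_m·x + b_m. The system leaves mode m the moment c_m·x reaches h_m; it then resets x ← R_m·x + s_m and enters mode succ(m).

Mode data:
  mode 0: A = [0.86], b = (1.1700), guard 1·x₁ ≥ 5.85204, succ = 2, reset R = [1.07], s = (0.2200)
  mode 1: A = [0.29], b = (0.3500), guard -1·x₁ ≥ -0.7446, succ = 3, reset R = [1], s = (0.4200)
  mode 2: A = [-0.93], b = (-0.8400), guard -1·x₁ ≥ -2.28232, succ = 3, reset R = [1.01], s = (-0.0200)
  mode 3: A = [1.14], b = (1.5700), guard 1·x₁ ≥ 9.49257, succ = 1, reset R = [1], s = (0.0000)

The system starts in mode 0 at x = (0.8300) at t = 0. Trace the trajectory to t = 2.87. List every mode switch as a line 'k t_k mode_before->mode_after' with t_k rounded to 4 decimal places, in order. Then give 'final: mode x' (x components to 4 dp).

1 1.3857 0->2
2 2.2898 2->3
final: 3 5.7188

Mode 0: guard c·x = 5.8520 hit at Δt = 1.3857 (t = 1.3857), x⁻ = (5.8520) → reset → x⁺ = (6.4817), jump to mode 2
Mode 2: guard c·x = -2.2823 hit at Δt = 0.9041 (t = 2.2898), x⁻ = (2.2823) → reset → x⁺ = (2.2851), jump to mode 3
Mode 3: flow for 0.5802 to horizon, guard not reached → x = (5.7188)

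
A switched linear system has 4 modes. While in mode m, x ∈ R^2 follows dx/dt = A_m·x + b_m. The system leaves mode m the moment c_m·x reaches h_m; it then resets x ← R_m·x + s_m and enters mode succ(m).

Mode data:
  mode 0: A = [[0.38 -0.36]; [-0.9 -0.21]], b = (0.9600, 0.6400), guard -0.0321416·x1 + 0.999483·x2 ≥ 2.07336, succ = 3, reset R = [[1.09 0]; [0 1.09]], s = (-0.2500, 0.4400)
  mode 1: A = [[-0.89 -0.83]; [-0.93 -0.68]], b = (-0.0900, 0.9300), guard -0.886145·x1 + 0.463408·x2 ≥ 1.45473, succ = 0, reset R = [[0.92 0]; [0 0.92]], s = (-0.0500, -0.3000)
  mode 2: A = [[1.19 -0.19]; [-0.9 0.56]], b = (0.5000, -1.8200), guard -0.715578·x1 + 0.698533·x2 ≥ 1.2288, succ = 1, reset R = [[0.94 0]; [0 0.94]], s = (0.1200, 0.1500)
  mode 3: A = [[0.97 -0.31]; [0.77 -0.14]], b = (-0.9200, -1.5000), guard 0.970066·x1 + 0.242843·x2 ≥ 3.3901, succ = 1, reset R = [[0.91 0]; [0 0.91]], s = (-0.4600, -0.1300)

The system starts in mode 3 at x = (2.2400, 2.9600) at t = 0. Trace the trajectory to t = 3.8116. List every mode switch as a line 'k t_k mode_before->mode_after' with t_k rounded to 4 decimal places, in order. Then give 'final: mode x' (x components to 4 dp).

Mode 3: guard c·x = 3.3901 hit at Δt = 0.9233 (t = 0.9233), x⁻ = (2.7572, 2.9461) → reset → x⁺ = (2.0490, 2.5510), jump to mode 1
Mode 1: guard c·x = 1.4547 hit at Δt = 1.5394 (t = 2.4627), x⁻ = (-0.7415, 1.7213) → reset → x⁺ = (-0.7322, 1.2836), jump to mode 0
Mode 0: guard c·x = 2.0734 hit at Δt = 0.8640 (t = 3.3267), x⁻ = (-0.6478, 2.0536) → reset → x⁺ = (-0.9561, 2.6784), jump to mode 3
Mode 3: flow for 0.4849 to horizon, guard not reached → x = (-2.4897, 1.1893)

1 0.9233 3->1
2 2.4627 1->0
3 3.3267 0->3
final: 3 -2.4897 1.1893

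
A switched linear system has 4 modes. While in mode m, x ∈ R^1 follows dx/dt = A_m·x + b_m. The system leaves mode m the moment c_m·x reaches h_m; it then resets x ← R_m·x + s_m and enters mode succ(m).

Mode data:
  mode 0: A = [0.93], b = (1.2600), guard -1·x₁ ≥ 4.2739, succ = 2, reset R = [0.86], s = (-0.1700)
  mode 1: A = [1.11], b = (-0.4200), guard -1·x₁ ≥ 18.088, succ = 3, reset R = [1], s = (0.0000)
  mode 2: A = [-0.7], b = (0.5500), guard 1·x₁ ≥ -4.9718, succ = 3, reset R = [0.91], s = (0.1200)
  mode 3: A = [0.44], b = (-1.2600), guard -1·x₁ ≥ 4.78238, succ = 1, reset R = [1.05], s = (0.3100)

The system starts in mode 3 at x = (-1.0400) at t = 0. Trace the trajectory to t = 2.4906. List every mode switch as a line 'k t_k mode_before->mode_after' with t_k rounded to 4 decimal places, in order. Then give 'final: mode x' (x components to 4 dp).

1 1.5279 3->1
final: 1 -14.4397

Mode 3: guard c·x = 4.7824 hit at Δt = 1.5279 (t = 1.5279), x⁻ = (-4.7824) → reset → x⁺ = (-4.7115), jump to mode 1
Mode 1: flow for 0.9627 to horizon, guard not reached → x = (-14.4397)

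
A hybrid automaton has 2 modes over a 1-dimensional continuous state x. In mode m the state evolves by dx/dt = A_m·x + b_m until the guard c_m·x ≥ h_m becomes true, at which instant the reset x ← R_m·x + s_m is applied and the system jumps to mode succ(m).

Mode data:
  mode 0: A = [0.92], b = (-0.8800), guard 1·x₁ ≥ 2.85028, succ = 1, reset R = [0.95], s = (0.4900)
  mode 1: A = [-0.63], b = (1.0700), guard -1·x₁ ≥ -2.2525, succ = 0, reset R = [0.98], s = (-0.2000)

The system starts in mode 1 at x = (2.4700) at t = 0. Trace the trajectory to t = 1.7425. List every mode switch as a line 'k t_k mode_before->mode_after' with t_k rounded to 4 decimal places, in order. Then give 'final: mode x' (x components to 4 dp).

1 0.5256 1->0
2 1.1657 0->1
final: 1 2.7409

Mode 1: guard c·x = -2.2525 hit at Δt = 0.5256 (t = 0.5256), x⁻ = (2.2525) → reset → x⁺ = (2.0074), jump to mode 0
Mode 0: guard c·x = 2.8503 hit at Δt = 0.6401 (t = 1.1657), x⁻ = (2.8503) → reset → x⁺ = (3.1978), jump to mode 1
Mode 1: flow for 0.5768 to horizon, guard not reached → x = (2.7409)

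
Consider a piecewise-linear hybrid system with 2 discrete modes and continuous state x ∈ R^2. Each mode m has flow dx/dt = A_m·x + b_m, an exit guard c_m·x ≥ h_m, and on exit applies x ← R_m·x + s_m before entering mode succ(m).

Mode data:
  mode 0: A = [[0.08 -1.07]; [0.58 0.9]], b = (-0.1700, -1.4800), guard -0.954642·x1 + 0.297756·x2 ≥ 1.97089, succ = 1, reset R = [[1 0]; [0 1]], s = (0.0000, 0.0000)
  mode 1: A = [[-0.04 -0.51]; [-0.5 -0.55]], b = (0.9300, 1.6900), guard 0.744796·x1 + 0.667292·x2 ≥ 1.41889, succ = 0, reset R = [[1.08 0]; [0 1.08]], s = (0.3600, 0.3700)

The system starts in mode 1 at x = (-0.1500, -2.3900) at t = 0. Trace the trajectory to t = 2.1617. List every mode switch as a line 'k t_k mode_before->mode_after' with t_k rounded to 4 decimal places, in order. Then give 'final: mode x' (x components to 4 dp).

1 1.4842 1->0
final: 0 1.9333 0.6419

Mode 1: guard c·x = 1.4189 hit at Δt = 1.4842 (t = 1.4842), x⁻ = (1.8288, 0.0852) → reset → x⁺ = (2.3351, 0.4620), jump to mode 0
Mode 0: flow for 0.6775 to horizon, guard not reached → x = (1.9333, 0.6419)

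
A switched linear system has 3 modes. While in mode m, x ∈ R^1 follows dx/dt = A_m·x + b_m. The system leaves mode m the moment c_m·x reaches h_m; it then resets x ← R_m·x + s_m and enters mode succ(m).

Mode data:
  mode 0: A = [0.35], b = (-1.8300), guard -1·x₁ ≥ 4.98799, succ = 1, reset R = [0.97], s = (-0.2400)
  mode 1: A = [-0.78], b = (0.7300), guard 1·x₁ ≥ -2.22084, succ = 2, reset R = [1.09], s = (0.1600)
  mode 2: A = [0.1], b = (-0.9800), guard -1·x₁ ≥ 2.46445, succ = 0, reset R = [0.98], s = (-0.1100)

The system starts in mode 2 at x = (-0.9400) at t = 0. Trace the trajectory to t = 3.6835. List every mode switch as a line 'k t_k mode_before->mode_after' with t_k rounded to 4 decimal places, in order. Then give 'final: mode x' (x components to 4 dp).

Mode 2: guard c·x = 2.4644 hit at Δt = 1.3273 (t = 1.3273), x⁻ = (-2.4645) → reset → x⁺ = (-2.5252), jump to mode 0
Mode 0: guard c·x = 4.9880 hit at Δt = 0.7881 (t = 2.1154), x⁻ = (-4.9880) → reset → x⁺ = (-5.0784), jump to mode 1
Mode 1: guard c·x = -2.2208 hit at Δt = 0.8264 (t = 2.9418), x⁻ = (-2.2208) → reset → x⁺ = (-2.2607), jump to mode 2
Mode 2: guard c·x = 2.4644 hit at Δt = 0.1675 (t = 3.1093), x⁻ = (-2.4644) → reset → x⁺ = (-2.5252), jump to mode 0
Mode 0: flow for 0.5742 to horizon, guard not reached → x = (-4.2510)

1 1.3273 2->0
2 2.1154 0->1
3 2.9418 1->2
4 3.1093 2->0
final: 0 -4.2510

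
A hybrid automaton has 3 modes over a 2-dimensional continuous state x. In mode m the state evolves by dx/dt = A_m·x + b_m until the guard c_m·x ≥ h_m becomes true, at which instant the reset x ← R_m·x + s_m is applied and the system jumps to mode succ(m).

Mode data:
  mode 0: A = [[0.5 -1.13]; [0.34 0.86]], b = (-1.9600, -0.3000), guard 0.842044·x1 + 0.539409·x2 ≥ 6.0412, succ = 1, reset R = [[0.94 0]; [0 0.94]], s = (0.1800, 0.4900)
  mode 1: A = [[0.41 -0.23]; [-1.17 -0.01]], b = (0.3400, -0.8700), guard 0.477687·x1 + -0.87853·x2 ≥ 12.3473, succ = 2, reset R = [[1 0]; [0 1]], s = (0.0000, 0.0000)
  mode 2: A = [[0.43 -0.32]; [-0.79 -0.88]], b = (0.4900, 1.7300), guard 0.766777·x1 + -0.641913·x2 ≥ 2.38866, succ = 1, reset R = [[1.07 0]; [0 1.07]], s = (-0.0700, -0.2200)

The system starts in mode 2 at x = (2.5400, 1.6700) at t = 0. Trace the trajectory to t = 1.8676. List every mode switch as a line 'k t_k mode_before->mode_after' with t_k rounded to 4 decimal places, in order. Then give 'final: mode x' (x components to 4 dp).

1 0.7118 2->1
final: 1 7.5266 -7.7954

Mode 2: guard c·x = 2.3887 hit at Δt = 0.7118 (t = 0.7118), x⁻ = (3.5597, 0.5309) → reset → x⁺ = (3.7389, 0.3481), jump to mode 1
Mode 1: flow for 1.1558 to horizon, guard not reached → x = (7.5266, -7.7954)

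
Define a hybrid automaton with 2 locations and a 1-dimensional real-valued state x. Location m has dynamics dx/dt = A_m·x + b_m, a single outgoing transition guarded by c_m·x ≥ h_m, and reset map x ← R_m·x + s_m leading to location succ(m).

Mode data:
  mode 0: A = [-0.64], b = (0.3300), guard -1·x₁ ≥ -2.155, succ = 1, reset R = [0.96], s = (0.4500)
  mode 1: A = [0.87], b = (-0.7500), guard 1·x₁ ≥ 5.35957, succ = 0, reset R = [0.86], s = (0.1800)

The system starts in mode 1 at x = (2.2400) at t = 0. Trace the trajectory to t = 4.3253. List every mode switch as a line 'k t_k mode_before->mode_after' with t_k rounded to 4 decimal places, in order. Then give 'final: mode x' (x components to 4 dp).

1 1.3597 1->0
2 2.8568 0->1
3 4.0047 1->0
final: 0 3.9965

Mode 1: guard c·x = 5.3596 hit at Δt = 1.3597 (t = 1.3597), x⁻ = (5.3596) → reset → x⁺ = (4.7892), jump to mode 0
Mode 0: guard c·x = -2.1550 hit at Δt = 1.4971 (t = 2.8568), x⁻ = (2.1550) → reset → x⁺ = (2.5188), jump to mode 1
Mode 1: guard c·x = 5.3596 hit at Δt = 1.1479 (t = 4.0047), x⁻ = (5.3596) → reset → x⁺ = (4.7892), jump to mode 0
Mode 0: flow for 0.3206 to horizon, guard not reached → x = (3.9965)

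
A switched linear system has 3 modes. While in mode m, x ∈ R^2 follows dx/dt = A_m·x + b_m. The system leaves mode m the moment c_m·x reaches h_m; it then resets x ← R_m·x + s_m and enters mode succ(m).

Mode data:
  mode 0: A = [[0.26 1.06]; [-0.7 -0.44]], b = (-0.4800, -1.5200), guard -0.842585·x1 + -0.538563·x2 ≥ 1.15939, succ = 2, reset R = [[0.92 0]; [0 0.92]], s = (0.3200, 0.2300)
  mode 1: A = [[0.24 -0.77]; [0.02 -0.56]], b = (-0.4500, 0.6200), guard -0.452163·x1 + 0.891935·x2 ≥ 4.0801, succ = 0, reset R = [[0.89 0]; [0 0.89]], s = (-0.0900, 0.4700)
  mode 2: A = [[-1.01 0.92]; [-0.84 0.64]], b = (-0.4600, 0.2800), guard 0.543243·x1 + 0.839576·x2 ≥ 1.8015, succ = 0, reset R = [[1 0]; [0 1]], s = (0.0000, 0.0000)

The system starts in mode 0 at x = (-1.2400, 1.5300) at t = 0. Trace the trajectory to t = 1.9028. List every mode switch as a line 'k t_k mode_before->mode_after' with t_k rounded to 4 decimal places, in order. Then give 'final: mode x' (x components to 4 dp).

Mode 0: guard c·x = 1.1594 hit at Δt = 1.4953 (t = 1.4953), x⁻ = (-1.3518, -0.0378) → reset → x⁺ = (-0.9237, 0.1952), jump to mode 2
Mode 2: flow for 0.4075 to horizon, guard not reached → x = (-0.6250, 0.6911)

1 1.4953 0->2
final: 2 -0.6250 0.6911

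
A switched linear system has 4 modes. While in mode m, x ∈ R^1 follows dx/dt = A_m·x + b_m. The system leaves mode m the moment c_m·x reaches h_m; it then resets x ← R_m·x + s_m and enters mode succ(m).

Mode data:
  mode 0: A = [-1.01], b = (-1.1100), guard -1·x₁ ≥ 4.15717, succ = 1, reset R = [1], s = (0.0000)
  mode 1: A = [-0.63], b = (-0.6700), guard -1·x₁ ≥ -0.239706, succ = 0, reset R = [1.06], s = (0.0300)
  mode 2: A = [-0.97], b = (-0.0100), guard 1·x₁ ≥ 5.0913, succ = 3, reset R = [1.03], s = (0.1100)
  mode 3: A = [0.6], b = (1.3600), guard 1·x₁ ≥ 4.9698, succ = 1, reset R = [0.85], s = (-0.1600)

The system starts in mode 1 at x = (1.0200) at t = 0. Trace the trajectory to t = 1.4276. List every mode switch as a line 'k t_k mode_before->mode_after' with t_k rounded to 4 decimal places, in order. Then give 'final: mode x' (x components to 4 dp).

1 0.7448 1->0
final: 0 -0.4050

Mode 1: guard c·x = -0.2397 hit at Δt = 0.7448 (t = 0.7448), x⁻ = (0.2397) → reset → x⁺ = (0.2841), jump to mode 0
Mode 0: flow for 0.6828 to horizon, guard not reached → x = (-0.4050)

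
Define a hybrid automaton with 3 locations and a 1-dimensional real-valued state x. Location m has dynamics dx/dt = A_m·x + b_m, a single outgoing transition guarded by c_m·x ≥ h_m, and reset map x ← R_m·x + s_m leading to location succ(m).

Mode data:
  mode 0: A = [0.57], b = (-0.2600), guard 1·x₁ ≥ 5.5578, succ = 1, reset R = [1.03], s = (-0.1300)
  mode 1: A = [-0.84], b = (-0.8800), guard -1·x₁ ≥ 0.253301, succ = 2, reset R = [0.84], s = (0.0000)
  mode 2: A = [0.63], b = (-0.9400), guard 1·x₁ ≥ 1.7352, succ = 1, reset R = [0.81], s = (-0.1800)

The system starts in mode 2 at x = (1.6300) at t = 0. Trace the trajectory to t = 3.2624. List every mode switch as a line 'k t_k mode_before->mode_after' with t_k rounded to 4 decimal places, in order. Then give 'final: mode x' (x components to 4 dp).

Mode 2: guard c·x = 1.7352 hit at Δt = 0.8997 (t = 0.8997), x⁻ = (1.7352) → reset → x⁺ = (1.2255), jump to mode 1
Mode 1: guard c·x = 0.2533 hit at Δt = 1.2517 (t = 2.1514), x⁻ = (-0.2533) → reset → x⁺ = (-0.2128), jump to mode 2
Mode 2: flow for 1.1110 to horizon, guard not reached → x = (-1.9407)

1 0.8997 2->1
2 2.1514 1->2
final: 2 -1.9407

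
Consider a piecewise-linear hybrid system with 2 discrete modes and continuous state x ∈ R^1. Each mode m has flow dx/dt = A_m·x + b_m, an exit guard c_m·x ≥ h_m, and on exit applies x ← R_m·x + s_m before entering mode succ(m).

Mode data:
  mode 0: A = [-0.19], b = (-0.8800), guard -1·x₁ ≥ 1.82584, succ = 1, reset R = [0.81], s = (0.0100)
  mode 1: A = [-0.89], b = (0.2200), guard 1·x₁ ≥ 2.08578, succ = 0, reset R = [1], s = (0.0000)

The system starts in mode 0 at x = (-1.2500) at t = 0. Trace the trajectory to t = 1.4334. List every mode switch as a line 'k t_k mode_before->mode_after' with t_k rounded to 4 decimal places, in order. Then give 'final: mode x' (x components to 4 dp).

1 0.9825 0->1
final: 1 -0.9017

Mode 0: guard c·x = 1.8258 hit at Δt = 0.9825 (t = 0.9825), x⁻ = (-1.8258) → reset → x⁺ = (-1.4689), jump to mode 1
Mode 1: flow for 0.4509 to horizon, guard not reached → x = (-0.9017)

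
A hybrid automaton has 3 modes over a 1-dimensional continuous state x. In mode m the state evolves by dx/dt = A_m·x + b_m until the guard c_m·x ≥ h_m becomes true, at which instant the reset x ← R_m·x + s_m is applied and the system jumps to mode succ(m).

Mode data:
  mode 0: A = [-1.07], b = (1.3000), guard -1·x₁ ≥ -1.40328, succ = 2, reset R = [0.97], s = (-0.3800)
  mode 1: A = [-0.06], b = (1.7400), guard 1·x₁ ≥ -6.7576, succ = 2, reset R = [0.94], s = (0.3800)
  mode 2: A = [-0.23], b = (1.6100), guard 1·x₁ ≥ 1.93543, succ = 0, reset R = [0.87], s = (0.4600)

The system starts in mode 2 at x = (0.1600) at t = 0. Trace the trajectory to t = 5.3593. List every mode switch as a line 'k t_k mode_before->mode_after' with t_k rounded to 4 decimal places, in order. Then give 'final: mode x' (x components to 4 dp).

1 1.3066 2->0
2 2.7980 0->2
3 3.5485 2->0
4 5.0399 0->2
final: 2 1.4075

Mode 2: guard c·x = 1.9354 hit at Δt = 1.3066 (t = 1.3066), x⁻ = (1.9354) → reset → x⁺ = (2.1438), jump to mode 0
Mode 0: guard c·x = -1.4033 hit at Δt = 1.4914 (t = 2.7980), x⁻ = (1.4033) → reset → x⁺ = (0.9812), jump to mode 2
Mode 2: guard c·x = 1.9354 hit at Δt = 0.7505 (t = 3.5485), x⁻ = (1.9354) → reset → x⁺ = (2.1438), jump to mode 0
Mode 0: guard c·x = -1.4033 hit at Δt = 1.4914 (t = 5.0399), x⁻ = (1.4033) → reset → x⁺ = (0.9812), jump to mode 2
Mode 2: flow for 0.3194 to horizon, guard not reached → x = (1.4075)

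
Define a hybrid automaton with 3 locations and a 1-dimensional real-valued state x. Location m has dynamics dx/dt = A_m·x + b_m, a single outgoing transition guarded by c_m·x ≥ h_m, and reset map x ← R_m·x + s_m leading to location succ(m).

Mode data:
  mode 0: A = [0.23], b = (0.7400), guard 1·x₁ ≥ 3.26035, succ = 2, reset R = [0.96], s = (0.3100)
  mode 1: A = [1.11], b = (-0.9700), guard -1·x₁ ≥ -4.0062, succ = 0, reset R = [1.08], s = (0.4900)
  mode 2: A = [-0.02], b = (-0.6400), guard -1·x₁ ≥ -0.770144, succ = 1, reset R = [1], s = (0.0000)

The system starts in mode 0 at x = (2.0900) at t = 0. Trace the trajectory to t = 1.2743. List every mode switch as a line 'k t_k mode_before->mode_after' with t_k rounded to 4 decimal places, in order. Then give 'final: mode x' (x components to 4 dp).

Mode 0: guard c·x = 3.2603 hit at Δt = 0.8664 (t = 0.8664), x⁻ = (3.2603) → reset → x⁺ = (3.4399), jump to mode 2
Mode 2: flow for 0.4079 to horizon, guard not reached → x = (3.1520)

1 0.8664 0->2
final: 2 3.1520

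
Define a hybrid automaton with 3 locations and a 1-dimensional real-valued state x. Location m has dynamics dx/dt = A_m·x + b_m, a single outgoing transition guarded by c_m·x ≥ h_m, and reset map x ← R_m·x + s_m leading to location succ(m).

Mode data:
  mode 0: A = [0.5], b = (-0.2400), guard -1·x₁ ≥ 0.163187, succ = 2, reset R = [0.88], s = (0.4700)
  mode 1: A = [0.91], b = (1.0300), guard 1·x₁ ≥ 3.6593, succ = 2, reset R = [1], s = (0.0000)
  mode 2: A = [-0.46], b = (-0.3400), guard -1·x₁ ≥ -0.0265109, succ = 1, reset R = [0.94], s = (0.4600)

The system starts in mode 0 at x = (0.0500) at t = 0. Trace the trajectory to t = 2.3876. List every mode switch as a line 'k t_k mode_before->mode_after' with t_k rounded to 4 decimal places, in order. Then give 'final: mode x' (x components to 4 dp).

Mode 0: guard c·x = 0.1632 hit at Δt = 0.8053 (t = 0.8053), x⁻ = (-0.1632) → reset → x⁺ = (0.3264), jump to mode 2
Mode 2: guard c·x = -0.0265 hit at Δt = 0.7185 (t = 1.5238), x⁻ = (0.0265) → reset → x⁺ = (0.4849), jump to mode 1
Mode 1: flow for 0.8638 to horizon, guard not reached → x = (2.4165)

1 0.8053 0->2
2 1.5238 2->1
final: 1 2.4165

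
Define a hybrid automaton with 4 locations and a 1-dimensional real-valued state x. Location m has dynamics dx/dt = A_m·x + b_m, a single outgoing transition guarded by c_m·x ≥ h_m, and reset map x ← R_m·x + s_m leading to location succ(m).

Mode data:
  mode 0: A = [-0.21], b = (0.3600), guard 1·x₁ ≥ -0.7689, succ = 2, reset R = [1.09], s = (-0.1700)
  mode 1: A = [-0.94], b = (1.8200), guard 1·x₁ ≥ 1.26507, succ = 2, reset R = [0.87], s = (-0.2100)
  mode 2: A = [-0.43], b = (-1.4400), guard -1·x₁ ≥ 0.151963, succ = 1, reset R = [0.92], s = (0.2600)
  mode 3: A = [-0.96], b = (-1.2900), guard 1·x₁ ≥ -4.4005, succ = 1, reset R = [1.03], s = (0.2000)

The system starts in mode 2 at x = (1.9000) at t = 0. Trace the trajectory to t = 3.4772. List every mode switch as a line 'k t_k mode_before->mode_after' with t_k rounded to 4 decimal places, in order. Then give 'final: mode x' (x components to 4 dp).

1 1.1531 2->1
2 2.2121 1->2
3 2.8685 2->1
final: 1 0.9114

Mode 2: guard c·x = 0.1520 hit at Δt = 1.1531 (t = 1.1531), x⁻ = (-0.1520) → reset → x⁺ = (0.1202), jump to mode 1
Mode 1: guard c·x = 1.2651 hit at Δt = 1.0590 (t = 2.2121), x⁻ = (1.2651) → reset → x⁺ = (0.8906), jump to mode 2
Mode 2: guard c·x = 0.1520 hit at Δt = 0.6564 (t = 2.8685), x⁻ = (-0.1520) → reset → x⁺ = (0.1202), jump to mode 1
Mode 1: flow for 0.6087 to horizon, guard not reached → x = (0.9114)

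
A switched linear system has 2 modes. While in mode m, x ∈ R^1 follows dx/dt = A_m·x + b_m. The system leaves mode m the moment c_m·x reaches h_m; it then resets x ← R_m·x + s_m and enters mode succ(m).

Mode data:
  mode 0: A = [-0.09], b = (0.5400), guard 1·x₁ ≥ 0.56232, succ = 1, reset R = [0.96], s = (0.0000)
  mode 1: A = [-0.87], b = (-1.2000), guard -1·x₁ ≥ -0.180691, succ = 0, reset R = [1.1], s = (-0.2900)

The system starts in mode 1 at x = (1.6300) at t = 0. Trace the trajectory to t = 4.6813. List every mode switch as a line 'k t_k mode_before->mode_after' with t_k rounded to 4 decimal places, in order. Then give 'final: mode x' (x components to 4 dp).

1 0.7552 1->0
2 2.0163 0->1
3 2.2545 1->0
4 3.5156 0->1
5 3.7537 1->0
final: 0 0.3966

Mode 1: guard c·x = -0.1807 hit at Δt = 0.7552 (t = 0.7552), x⁻ = (0.1807) → reset → x⁺ = (-0.0912), jump to mode 0
Mode 0: guard c·x = 0.5623 hit at Δt = 1.2611 (t = 2.0163), x⁻ = (0.5623) → reset → x⁺ = (0.5398), jump to mode 1
Mode 1: guard c·x = -0.1807 hit at Δt = 0.2381 (t = 2.2545), x⁻ = (0.1807) → reset → x⁺ = (-0.0912), jump to mode 0
Mode 0: guard c·x = 0.5623 hit at Δt = 1.2611 (t = 3.5156), x⁻ = (0.5623) → reset → x⁺ = (0.5398), jump to mode 1
Mode 1: guard c·x = -0.1807 hit at Δt = 0.2381 (t = 3.7537), x⁻ = (0.1807) → reset → x⁺ = (-0.0912), jump to mode 0
Mode 0: flow for 0.9276 to horizon, guard not reached → x = (0.3966)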